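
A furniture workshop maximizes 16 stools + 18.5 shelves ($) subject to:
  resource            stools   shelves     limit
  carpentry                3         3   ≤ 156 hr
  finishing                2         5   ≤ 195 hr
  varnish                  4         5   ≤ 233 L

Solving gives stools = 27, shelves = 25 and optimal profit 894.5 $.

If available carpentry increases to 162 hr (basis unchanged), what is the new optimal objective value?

Check each constraint at x*: carpentry 156/156 (tight); finishing 179/195 (slack 16); varnish 233/233 (tight).
Since finishing is not tight, its dual is 0.
From A_Bᵀ y = c: 3·y_carpentry + 4·y_varnish = 16; 3·y_carpentry + 5·y_varnish = 18.5.
→ y_carpentry = 2 and y_varnish = 2.5.
Δz = y_carpentry·Δb = 2 × (6) = 12, so new z* = 894.5 + 12 = 906.5.

906.5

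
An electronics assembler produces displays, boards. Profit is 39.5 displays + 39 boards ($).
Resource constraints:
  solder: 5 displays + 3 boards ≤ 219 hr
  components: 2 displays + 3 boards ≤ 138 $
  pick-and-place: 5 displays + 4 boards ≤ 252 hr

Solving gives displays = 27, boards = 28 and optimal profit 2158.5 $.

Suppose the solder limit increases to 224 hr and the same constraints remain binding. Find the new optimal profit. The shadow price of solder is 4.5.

2181

Δb = 5, so new z* = 2158.5 + (4.5)·(5) = 2158.5 + 22.5 = 2181.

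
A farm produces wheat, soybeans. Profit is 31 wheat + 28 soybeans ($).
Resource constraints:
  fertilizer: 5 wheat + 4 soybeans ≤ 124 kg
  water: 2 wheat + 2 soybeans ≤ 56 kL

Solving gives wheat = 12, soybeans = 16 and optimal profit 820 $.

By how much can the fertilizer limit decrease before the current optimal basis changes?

Binding constraints: fertilizer, water. The basis is B = [[5,4],[2,2]] with det 2.
Per unit decrease in fertilizer, x* moves by d = (-1, 1).
The basis stays optimal until wheat reaches 0; allowable decrease = 12 kg.

12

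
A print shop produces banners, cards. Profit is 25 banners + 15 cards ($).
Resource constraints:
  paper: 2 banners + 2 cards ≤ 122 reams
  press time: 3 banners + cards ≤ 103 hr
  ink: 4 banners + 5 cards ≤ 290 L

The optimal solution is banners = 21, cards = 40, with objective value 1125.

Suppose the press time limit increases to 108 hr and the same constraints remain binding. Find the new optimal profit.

At the optimum: paper uses 122 of 122 (binding); press time uses 103 of 103 (binding); ink uses 284 of 290 (slack = 6).
By complementary slackness, y = 0 for the non-binding constraint.
Dual feasibility on the basic columns requires 2·y_paper + 3·y_press time = 25, 2·y_paper + 1·y_press time = 15.
→ y_paper = 5 and y_press time = 5.
Δz = y_press time·Δb = 5 × (5) = 25, so new z* = 1125 + 25 = 1150.

1150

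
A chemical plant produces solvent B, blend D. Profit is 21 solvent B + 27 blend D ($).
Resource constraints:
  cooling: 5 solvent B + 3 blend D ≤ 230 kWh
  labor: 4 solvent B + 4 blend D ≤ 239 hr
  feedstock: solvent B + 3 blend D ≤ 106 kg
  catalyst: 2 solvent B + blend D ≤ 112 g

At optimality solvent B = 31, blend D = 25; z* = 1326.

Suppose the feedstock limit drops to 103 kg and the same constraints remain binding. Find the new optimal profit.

1308

Check each constraint at x*: cooling 230/230 (tight); labor 224/239 (slack 15); feedstock 106/106 (tight); catalyst 87/112 (slack 25).
Slack constraints have shadow price 0 (complementary slackness).
Dual feasibility on the basic columns requires 5·y_cooling + 1·y_feedstock = 21, 3·y_cooling + 3·y_feedstock = 27.
Solving: y_cooling = 3, y_feedstock = 6.
Δz = y_feedstock·Δb = 6 × (-3) = -18, so new z* = 1326 − 18 = 1308.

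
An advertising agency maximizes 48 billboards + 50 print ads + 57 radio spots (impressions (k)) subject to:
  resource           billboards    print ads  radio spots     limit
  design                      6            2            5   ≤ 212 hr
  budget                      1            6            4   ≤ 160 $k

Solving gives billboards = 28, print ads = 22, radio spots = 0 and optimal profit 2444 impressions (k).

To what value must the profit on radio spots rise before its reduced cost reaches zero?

59

At the optimum: design uses 212 of 212 (binding); budget uses 160 of 160 (binding).
The binding rows give the dual system: 6·y_design + 1·y_budget = 48 and 2·y_design + 6·y_budget = 50.
Solving: y_design = 7, y_budget = 6.
radio spots enters the basis when its profit ≥ yᵀa₃ = 7·5 + 6·4 = 59.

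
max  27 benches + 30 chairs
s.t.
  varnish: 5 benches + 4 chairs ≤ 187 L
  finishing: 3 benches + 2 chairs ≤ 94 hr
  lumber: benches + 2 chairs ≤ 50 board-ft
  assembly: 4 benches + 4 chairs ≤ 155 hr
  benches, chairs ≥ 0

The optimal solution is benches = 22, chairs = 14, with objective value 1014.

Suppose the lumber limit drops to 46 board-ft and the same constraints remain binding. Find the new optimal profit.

978

Check each constraint at x*: varnish 166/187 (slack 21); finishing 94/94 (tight); lumber 50/50 (tight); assembly 144/155 (slack 11).
Slack constraints have shadow price 0 (complementary slackness).
The binding rows give the dual system: 3·y_finishing + 1·y_lumber = 27 and 2·y_finishing + 2·y_lumber = 30.
This yields shadow prices y_finishing = 6, y_lumber = 9.
Δz = y_lumber·Δb = 9 × (-4) = -36, so new z* = 1014 − 36 = 978.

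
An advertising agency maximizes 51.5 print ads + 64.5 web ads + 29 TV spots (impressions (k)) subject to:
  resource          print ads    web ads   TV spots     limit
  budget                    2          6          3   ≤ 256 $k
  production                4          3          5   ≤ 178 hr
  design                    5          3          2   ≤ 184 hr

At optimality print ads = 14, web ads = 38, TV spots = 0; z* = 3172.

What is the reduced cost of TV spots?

-7

Binding: budget and design. Non-binding: production (8 unused).
Slack constraints have shadow price 0 (complementary slackness).
The binding rows give the dual system: 2·y_budget + 5·y_design = 51.5 and 6·y_budget + 3·y_design = 64.5.
This yields shadow prices y_budget = 7, y_design = 7.5.
Reduced cost of TV spots: c₃ − yᵀa₃ = 29 − (7·3 + 7.5·2) = 29 − 36 = -7.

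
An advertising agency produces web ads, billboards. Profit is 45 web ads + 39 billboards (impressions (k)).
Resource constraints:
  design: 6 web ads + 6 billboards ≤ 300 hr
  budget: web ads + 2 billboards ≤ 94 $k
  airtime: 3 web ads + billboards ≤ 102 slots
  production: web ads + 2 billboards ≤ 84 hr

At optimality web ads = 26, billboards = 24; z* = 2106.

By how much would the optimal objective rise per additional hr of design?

Binding: design and airtime. Non-binding: budget (20 unused), production (10 unused).
Slack constraints have shadow price 0 (complementary slackness).
Dual feasibility on the basic columns requires 6·y_design + 3·y_airtime = 45, 6·y_design + 1·y_airtime = 39.
This yields shadow prices y_design = 6, y_airtime = 3.
Shadow price of design = 6.

6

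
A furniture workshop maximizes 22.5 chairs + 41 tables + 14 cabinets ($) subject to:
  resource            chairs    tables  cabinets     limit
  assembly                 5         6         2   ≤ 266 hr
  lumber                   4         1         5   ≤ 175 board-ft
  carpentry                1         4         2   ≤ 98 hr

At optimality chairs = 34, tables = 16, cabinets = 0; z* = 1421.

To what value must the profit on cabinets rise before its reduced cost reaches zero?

17

Check each constraint at x*: assembly 266/266 (tight); lumber 152/175 (slack 23); carpentry 98/98 (tight).
By complementary slackness, y = 0 for the non-binding constraint.
From A_Bᵀ y = c: 5·y_assembly + 1·y_carpentry = 22.5; 6·y_assembly + 4·y_carpentry = 41.
Solving: y_assembly = 3.5, y_carpentry = 5.
cabinets enters the basis when its profit ≥ yᵀa₃ = 3.5·2 + 5·2 = 17.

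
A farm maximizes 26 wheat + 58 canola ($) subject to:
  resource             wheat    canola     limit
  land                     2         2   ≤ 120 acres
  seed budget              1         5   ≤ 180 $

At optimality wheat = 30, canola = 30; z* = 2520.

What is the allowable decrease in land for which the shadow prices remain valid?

Binding constraints: land, seed budget. The basis is B = [[2,2],[1,5]] with det 8.
Per unit decrease in land, x* moves by d = (-0.625, 0.125).
The basis stays optimal until wheat reaches 0; allowable decrease = 48 acres.

48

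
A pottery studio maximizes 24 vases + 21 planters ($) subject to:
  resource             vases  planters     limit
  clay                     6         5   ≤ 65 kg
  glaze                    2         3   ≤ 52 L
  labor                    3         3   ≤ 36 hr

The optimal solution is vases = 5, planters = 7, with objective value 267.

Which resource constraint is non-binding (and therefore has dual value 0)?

glaze

clay: 65/65 (binding)
glaze: 31/52 (slack 21)
labor: 36/36 (binding)
By complementary slackness, a constraint with positive slack has shadow price 0 → glaze.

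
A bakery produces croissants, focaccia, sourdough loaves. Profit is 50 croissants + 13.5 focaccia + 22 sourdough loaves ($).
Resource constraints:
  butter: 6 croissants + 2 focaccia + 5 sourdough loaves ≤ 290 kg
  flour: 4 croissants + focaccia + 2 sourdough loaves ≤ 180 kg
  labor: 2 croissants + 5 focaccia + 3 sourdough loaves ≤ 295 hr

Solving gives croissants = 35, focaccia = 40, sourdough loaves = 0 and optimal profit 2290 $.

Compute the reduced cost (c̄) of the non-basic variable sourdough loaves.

Check each constraint at x*: butter 290/290 (tight); flour 180/180 (tight); labor 270/295 (slack 25).
Since labor is not tight, its dual is 0.
Dual feasibility on the basic columns requires 6·y_butter + 4·y_flour = 50, 2·y_butter + 1·y_flour = 13.5.
This yields shadow prices y_butter = 2, y_flour = 9.5.
Reduced cost of sourdough loaves: c₃ − yᵀa₃ = 22 − (2·5 + 9.5·2) = 22 − 29 = -7.

-7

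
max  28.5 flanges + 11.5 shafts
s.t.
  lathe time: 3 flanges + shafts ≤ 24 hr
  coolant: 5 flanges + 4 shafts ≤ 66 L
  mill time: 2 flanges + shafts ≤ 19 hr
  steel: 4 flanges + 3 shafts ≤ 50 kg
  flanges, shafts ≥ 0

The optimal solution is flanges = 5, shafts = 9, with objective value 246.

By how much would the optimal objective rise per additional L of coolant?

Binding: lathe time and mill time. Non-binding: coolant (5 unused), steel (3 unused).
By complementary slackness, y = 0 for the non-binding constraints.
From A_Bᵀ y = c: 3·y_lathe time + 2·y_mill time = 28.5; 1·y_lathe time + 1·y_mill time = 11.5.
This yields shadow prices y_lathe time = 5.5, y_mill time = 6.
Shadow price of coolant = 0.

0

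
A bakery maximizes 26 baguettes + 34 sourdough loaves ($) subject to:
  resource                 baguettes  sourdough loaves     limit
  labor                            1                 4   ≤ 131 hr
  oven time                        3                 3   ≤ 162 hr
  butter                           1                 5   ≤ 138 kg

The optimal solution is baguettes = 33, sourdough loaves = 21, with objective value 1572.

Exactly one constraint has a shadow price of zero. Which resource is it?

labor: 117/131 (slack 14)
oven time: 162/162 (binding)
butter: 138/138 (binding)
By complementary slackness, a constraint with positive slack has shadow price 0 → labor.

labor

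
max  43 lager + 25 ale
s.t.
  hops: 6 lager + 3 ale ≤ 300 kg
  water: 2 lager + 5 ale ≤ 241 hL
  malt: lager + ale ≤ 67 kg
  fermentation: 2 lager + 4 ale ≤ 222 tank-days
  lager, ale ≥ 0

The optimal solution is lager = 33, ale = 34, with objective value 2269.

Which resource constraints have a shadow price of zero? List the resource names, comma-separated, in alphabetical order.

hops: 300/300 (binding)
water: 236/241 (slack 5)
malt: 67/67 (binding)
fermentation: 202/222 (slack 20)
By complementary slackness, a constraint with positive slack has shadow price 0 → fermentation, water.

fermentation, water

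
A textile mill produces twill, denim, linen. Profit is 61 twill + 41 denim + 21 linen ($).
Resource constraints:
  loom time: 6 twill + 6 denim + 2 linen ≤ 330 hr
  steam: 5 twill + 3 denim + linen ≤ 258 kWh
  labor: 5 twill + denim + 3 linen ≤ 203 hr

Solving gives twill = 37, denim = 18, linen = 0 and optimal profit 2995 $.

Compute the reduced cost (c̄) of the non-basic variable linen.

-6

Check each constraint at x*: loom time 330/330 (tight); steam 239/258 (slack 19); labor 203/203 (tight).
Since steam is not tight, its dual is 0.
From A_Bᵀ y = c: 6·y_loom time + 5·y_labor = 61; 6·y_loom time + 1·y_labor = 41.
This yields shadow prices y_loom time = 6, y_labor = 5.
Reduced cost of linen: c₃ − yᵀa₃ = 21 − (6·2 + 5·3) = 21 − 27 = -6.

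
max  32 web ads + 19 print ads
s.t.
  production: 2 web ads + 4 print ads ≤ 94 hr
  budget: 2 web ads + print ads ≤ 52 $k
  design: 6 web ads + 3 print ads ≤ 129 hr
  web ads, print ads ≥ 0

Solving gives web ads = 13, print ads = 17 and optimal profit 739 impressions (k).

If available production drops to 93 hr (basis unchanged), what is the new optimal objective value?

738

Binding: production and design. Non-binding: budget (9 unused).
Since budget is not tight, its dual is 0.
The binding rows give the dual system: 2·y_production + 6·y_design = 32 and 4·y_production + 3·y_design = 19.
This yields shadow prices y_production = 1, y_design = 5.
Δz = y_production·Δb = 1 × (-1) = -1, so new z* = 739 − 1 = 738.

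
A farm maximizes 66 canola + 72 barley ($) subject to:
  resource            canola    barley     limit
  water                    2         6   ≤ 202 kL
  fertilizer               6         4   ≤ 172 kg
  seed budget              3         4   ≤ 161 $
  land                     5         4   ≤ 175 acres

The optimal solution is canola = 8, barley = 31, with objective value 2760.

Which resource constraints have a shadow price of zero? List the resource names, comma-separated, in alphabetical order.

land, seed budget

water: 202/202 (binding)
fertilizer: 172/172 (binding)
seed budget: 148/161 (slack 13)
land: 164/175 (slack 11)
By complementary slackness, a constraint with positive slack has shadow price 0 → land, seed budget.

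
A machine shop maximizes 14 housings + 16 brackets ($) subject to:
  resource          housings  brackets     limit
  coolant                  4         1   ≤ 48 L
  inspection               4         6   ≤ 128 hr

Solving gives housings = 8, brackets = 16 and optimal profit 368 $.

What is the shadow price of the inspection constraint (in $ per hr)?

Check each constraint at x*: coolant 48/48 (tight); inspection 128/128 (tight).
From A_Bᵀ y = c: 4·y_coolant + 4·y_inspection = 14; 1·y_coolant + 6·y_inspection = 16.
→ y_coolant = 1 and y_inspection = 2.5.
Shadow price of inspection = 2.5.

2.5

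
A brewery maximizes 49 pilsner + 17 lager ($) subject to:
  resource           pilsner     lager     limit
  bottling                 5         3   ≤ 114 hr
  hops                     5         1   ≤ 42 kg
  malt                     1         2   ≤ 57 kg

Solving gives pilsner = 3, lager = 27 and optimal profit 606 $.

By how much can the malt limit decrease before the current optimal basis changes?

Binding constraints: hops, malt. The basis is B = [[5,1],[1,2]] with det 9.
Per unit decrease in malt, x* moves by d = (0.1111, -0.5556).
The basis stays optimal until lager reaches 0; allowable decrease = 48.6 kg.

48.6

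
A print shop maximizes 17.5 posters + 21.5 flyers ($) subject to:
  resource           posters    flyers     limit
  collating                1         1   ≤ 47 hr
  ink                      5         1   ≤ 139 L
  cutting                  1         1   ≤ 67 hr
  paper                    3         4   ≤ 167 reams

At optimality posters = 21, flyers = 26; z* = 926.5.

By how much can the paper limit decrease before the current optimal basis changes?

2

Binding constraints: collating, paper. The basis is B = [[1,1],[3,4]] with det 1.
Per unit decrease in paper, x* moves by d = (1, -1).
The basis stays optimal until ink becomes binding; allowable decrease = 2 reams.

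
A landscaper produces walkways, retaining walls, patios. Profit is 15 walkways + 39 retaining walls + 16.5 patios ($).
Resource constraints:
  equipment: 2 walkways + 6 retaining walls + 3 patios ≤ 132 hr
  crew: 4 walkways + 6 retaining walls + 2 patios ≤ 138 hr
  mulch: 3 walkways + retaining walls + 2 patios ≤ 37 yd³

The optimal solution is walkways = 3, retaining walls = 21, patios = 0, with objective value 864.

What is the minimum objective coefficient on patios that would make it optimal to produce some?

18.5

Check each constraint at x*: equipment 132/132 (tight); crew 138/138 (tight); mulch 30/37 (slack 7).
By complementary slackness, y = 0 for the non-binding constraint.
Dual feasibility on the basic columns requires 2·y_equipment + 4·y_crew = 15, 6·y_equipment + 6·y_crew = 39.
This yields shadow prices y_equipment = 5.5, y_crew = 1.
patios enters the basis when its profit ≥ yᵀa₃ = 5.5·3 + 1·2 = 18.5.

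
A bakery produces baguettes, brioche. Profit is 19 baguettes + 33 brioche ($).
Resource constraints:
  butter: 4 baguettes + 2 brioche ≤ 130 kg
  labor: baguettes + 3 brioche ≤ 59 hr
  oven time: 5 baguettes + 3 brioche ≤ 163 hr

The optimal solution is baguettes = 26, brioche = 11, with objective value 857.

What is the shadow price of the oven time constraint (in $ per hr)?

Binding: labor and oven time. Non-binding: butter (4 unused).
Slack constraints have shadow price 0 (complementary slackness).
From A_Bᵀ y = c: 1·y_labor + 5·y_oven time = 19; 3·y_labor + 3·y_oven time = 33.
This yields shadow prices y_labor = 9, y_oven time = 2.
Shadow price of oven time = 2.

2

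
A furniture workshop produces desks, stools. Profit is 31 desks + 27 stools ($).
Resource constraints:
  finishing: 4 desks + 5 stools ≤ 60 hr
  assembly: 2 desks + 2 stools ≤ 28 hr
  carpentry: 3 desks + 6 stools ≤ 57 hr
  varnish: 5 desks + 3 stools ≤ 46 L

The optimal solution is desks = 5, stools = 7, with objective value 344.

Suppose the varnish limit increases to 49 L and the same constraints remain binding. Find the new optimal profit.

At the optimum: finishing uses 55 of 60 (slack = 5); assembly uses 24 of 28 (slack = 4); carpentry uses 57 of 57 (binding); varnish uses 46 of 46 (binding).
Slack constraints have shadow price 0 (complementary slackness).
From A_Bᵀ y = c: 3·y_carpentry + 5·y_varnish = 31; 6·y_carpentry + 3·y_varnish = 27.
This yields shadow prices y_carpentry = 2, y_varnish = 5.
Δz = y_varnish·Δb = 5 × (3) = 15, so new z* = 344 + 15 = 359.

359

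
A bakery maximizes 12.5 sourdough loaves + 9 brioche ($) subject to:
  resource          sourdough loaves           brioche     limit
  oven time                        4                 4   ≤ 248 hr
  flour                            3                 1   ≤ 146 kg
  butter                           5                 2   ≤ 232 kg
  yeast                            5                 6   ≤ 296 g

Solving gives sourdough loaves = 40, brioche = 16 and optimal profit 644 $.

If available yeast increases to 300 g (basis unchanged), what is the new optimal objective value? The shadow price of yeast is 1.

Δb = 4, so new z* = 644 + (1)·(4) = 644 + 4 = 648.

648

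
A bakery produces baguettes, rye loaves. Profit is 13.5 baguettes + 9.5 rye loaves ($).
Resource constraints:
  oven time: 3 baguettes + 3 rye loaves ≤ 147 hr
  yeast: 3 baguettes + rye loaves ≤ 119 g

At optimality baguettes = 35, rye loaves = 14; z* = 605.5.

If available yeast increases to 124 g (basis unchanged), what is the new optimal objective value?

Both oven time and yeast are binding at x*.
The binding rows give the dual system: 3·y_oven time + 3·y_yeast = 13.5 and 3·y_oven time + 1·y_yeast = 9.5.
This yields shadow prices y_oven time = 2.5, y_yeast = 2.
Δz = y_yeast·Δb = 2 × (5) = 10, so new z* = 605.5 + 10 = 615.5.

615.5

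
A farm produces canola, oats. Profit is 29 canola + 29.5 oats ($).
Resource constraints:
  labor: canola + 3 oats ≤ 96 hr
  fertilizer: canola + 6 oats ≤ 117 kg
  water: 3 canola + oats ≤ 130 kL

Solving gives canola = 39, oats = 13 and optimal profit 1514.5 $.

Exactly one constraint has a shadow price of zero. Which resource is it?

labor: 78/96 (slack 18)
fertilizer: 117/117 (binding)
water: 130/130 (binding)
By complementary slackness, a constraint with positive slack has shadow price 0 → labor.

labor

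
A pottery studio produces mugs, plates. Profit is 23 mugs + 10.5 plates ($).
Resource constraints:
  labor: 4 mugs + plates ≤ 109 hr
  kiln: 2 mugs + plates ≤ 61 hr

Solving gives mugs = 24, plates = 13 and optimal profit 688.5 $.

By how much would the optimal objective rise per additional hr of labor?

1

Check each constraint at x*: labor 109/109 (tight); kiln 61/61 (tight).
The binding rows give the dual system: 4·y_labor + 2·y_kiln = 23 and 1·y_labor + 1·y_kiln = 10.5.
This yields shadow prices y_labor = 1, y_kiln = 9.5.
Shadow price of labor = 1.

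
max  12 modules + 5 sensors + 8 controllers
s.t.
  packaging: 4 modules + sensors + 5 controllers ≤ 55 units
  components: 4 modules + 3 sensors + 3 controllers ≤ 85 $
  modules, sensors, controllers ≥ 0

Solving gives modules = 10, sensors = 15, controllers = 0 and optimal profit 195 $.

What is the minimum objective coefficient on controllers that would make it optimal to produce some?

13

Check each constraint at x*: packaging 55/55 (tight); components 85/85 (tight).
From A_Bᵀ y = c: 4·y_packaging + 4·y_components = 12; 1·y_packaging + 3·y_components = 5.
→ y_packaging = 2 and y_components = 1.
controllers enters the basis when its profit ≥ yᵀa₃ = 2·5 + 1·3 = 13.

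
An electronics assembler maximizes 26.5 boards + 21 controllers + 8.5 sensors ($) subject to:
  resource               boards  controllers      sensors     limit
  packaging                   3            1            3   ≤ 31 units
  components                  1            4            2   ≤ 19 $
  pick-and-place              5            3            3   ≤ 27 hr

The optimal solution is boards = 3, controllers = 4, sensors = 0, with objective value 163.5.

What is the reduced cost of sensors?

Binding: components and pick-and-place. Non-binding: packaging (18 unused).
Since packaging is not tight, its dual is 0.
The binding rows give the dual system: 1·y_components + 5·y_pick-and-place = 26.5 and 4·y_components + 3·y_pick-and-place = 21.
Solving: y_components = 1.5, y_pick-and-place = 5.
Reduced cost of sensors: c₃ − yᵀa₃ = 8.5 − (1.5·2 + 5·3) = 8.5 − 18 = -9.5.

-9.5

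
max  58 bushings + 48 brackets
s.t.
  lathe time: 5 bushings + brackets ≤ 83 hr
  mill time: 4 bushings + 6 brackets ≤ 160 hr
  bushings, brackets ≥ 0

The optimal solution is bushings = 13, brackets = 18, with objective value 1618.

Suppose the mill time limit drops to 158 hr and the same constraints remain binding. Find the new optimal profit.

1604

Check each constraint at x*: lathe time 83/83 (tight); mill time 160/160 (tight).
The binding rows give the dual system: 5·y_lathe time + 4·y_mill time = 58 and 1·y_lathe time + 6·y_mill time = 48.
Solving: y_lathe time = 6, y_mill time = 7.
Δz = y_mill time·Δb = 7 × (-2) = -14, so new z* = 1618 − 14 = 1604.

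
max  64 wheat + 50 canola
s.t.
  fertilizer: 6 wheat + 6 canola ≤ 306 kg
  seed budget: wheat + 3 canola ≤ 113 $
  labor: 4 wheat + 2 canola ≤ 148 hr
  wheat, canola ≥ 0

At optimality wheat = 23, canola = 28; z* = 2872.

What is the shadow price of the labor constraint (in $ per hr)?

7

Check each constraint at x*: fertilizer 306/306 (tight); seed budget 107/113 (slack 6); labor 148/148 (tight).
Since seed budget is not tight, its dual is 0.
The binding rows give the dual system: 6·y_fertilizer + 4·y_labor = 64 and 6·y_fertilizer + 2·y_labor = 50.
→ y_fertilizer = 6 and y_labor = 7.
Shadow price of labor = 7.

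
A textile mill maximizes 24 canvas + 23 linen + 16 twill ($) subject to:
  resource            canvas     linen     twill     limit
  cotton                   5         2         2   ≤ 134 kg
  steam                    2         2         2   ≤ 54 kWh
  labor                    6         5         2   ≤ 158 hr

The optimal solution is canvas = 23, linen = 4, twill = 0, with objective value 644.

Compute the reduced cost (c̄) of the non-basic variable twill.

Binding: steam and labor. Non-binding: cotton (11 unused).
By complementary slackness, y = 0 for the non-binding constraint.
The binding rows give the dual system: 2·y_steam + 6·y_labor = 24 and 2·y_steam + 5·y_labor = 23.
This yields shadow prices y_steam = 9, y_labor = 1.
Reduced cost of twill: c₃ − yᵀa₃ = 16 − (9·2 + 1·2) = 16 − 20 = -4.

-4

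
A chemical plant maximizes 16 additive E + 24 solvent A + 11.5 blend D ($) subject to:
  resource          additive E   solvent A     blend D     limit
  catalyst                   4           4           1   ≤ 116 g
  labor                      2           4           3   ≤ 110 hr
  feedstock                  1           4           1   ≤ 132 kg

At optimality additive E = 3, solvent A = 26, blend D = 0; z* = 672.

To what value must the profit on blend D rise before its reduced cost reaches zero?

14

At the optimum: catalyst uses 116 of 116 (binding); labor uses 110 of 110 (binding); feedstock uses 107 of 132 (slack = 25).
Slack constraints have shadow price 0 (complementary slackness).
The binding rows give the dual system: 4·y_catalyst + 2·y_labor = 16 and 4·y_catalyst + 4·y_labor = 24.
This yields shadow prices y_catalyst = 2, y_labor = 4.
blend D enters the basis when its profit ≥ yᵀa₃ = 2·1 + 4·3 = 14.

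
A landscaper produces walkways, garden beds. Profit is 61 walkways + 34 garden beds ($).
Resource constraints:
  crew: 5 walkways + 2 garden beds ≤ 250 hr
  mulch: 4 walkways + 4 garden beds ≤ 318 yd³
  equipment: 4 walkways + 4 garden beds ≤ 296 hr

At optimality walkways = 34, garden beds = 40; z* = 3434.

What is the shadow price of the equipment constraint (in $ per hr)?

Binding: crew and equipment. Non-binding: mulch (22 unused).
By complementary slackness, y = 0 for the non-binding constraint.
Dual feasibility on the basic columns requires 5·y_crew + 4·y_equipment = 61, 2·y_crew + 4·y_equipment = 34.
This yields shadow prices y_crew = 9, y_equipment = 4.
Shadow price of equipment = 4.

4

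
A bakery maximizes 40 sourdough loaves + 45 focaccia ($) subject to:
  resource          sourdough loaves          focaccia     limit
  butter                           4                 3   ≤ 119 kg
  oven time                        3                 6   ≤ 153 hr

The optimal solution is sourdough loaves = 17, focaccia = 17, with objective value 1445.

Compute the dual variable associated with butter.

7

Check each constraint at x*: butter 119/119 (tight); oven time 153/153 (tight).
The binding rows give the dual system: 4·y_butter + 3·y_oven time = 40 and 3·y_butter + 6·y_oven time = 45.
Solving: y_butter = 7, y_oven time = 4.
Shadow price of butter = 7.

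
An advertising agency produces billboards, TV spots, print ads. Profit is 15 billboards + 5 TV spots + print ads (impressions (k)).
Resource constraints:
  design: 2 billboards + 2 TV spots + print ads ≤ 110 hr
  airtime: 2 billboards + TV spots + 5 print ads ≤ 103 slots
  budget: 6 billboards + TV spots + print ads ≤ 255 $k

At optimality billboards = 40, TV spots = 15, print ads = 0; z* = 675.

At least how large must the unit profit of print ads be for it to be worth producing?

3.5

Binding: design and budget. Non-binding: airtime (8 unused).
Since airtime is not tight, its dual is 0.
From A_Bᵀ y = c: 2·y_design + 6·y_budget = 15; 2·y_design + 1·y_budget = 5.
Solving: y_design = 1.5, y_budget = 2.
print ads enters the basis when its profit ≥ yᵀa₃ = 1.5·1 + 2·1 = 3.5.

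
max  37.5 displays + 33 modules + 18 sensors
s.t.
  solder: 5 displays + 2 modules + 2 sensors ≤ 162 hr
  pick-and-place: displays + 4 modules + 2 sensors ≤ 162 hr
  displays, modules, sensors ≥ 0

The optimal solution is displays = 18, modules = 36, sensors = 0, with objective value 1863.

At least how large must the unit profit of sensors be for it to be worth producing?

23

At the optimum: solder uses 162 of 162 (binding); pick-and-place uses 162 of 162 (binding).
Dual feasibility on the basic columns requires 5·y_solder + 1·y_pick-and-place = 37.5, 2·y_solder + 4·y_pick-and-place = 33.
→ y_solder = 6.5 and y_pick-and-place = 5.
sensors enters the basis when its profit ≥ yᵀa₃ = 6.5·2 + 5·2 = 23.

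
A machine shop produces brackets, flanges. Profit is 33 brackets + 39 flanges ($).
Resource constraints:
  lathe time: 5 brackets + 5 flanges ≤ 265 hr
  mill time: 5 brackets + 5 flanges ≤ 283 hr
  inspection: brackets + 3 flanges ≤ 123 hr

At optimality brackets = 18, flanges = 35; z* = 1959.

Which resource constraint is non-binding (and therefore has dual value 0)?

lathe time: 265/265 (binding)
mill time: 265/283 (slack 18)
inspection: 123/123 (binding)
By complementary slackness, a constraint with positive slack has shadow price 0 → mill time.

mill time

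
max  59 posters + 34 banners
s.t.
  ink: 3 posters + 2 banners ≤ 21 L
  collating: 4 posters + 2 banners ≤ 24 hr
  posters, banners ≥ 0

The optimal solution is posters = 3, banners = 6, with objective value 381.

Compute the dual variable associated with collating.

Check each constraint at x*: ink 21/21 (tight); collating 24/24 (tight).
Dual feasibility on the basic columns requires 3·y_ink + 4·y_collating = 59, 2·y_ink + 2·y_collating = 34.
This yields shadow prices y_ink = 9, y_collating = 8.
Shadow price of collating = 8.

8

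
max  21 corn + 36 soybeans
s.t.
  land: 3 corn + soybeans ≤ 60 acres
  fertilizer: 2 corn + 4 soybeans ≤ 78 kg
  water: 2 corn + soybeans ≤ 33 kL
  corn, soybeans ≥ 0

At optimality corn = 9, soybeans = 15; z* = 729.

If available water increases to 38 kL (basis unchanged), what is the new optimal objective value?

At the optimum: land uses 42 of 60 (slack = 18); fertilizer uses 78 of 78 (binding); water uses 33 of 33 (binding).
Since land is not tight, its dual is 0.
The binding rows give the dual system: 2·y_fertilizer + 2·y_water = 21 and 4·y_fertilizer + 1·y_water = 36.
Solving: y_fertilizer = 8.5, y_water = 2.
Δz = y_water·Δb = 2 × (5) = 10, so new z* = 729 + 10 = 739.

739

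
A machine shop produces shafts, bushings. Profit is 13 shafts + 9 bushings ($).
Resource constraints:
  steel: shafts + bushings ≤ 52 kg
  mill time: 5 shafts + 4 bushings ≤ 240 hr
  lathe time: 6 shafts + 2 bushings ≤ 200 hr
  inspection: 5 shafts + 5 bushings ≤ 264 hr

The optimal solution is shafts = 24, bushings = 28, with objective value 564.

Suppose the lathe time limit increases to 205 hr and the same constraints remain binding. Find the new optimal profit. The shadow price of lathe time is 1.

569

Δb = 5, so new z* = 564 + (1)·(5) = 564 + 5 = 569.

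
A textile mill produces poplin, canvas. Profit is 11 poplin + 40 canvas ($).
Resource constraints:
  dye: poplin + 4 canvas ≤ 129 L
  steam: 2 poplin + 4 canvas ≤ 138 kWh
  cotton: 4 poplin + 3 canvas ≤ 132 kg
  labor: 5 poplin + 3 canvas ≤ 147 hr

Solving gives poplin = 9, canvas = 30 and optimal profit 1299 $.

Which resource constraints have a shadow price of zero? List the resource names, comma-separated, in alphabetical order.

dye: 129/129 (binding)
steam: 138/138 (binding)
cotton: 126/132 (slack 6)
labor: 135/147 (slack 12)
By complementary slackness, a constraint with positive slack has shadow price 0 → cotton, labor.

cotton, labor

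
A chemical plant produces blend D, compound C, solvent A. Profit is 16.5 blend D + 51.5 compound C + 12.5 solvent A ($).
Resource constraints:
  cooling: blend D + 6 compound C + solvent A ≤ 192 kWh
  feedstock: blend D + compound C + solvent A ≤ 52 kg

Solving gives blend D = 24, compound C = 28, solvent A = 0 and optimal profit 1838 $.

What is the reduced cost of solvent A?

-4

At the optimum: cooling uses 192 of 192 (binding); feedstock uses 52 of 52 (binding).
Dual feasibility on the basic columns requires 1·y_cooling + 1·y_feedstock = 16.5, 6·y_cooling + 1·y_feedstock = 51.5.
This yields shadow prices y_cooling = 7, y_feedstock = 9.5.
Reduced cost of solvent A: c₃ − yᵀa₃ = 12.5 − (7·1 + 9.5·1) = 12.5 − 16.5 = -4.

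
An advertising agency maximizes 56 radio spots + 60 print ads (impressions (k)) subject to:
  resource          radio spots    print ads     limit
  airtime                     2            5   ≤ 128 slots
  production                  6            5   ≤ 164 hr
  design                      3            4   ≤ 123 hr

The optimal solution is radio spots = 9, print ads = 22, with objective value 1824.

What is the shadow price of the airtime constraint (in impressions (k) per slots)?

Binding: airtime and production. Non-binding: design (8 unused).
Slack constraints have shadow price 0 (complementary slackness).
The binding rows give the dual system: 2·y_airtime + 6·y_production = 56 and 5·y_airtime + 5·y_production = 60.
→ y_airtime = 4 and y_production = 8.
Shadow price of airtime = 4.

4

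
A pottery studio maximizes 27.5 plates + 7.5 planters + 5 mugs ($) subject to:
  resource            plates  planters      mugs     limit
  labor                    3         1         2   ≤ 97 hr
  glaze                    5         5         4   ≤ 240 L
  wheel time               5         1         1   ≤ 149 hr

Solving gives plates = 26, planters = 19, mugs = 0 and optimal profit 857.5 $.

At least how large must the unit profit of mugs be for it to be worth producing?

Binding: labor and wheel time. Non-binding: glaze (15 unused).
Slack constraints have shadow price 0 (complementary slackness).
The binding rows give the dual system: 3·y_labor + 5·y_wheel time = 27.5 and 1·y_labor + 1·y_wheel time = 7.5.
→ y_labor = 5 and y_wheel time = 2.5.
mugs enters the basis when its profit ≥ yᵀa₃ = 5·2 + 2.5·1 = 12.5.

12.5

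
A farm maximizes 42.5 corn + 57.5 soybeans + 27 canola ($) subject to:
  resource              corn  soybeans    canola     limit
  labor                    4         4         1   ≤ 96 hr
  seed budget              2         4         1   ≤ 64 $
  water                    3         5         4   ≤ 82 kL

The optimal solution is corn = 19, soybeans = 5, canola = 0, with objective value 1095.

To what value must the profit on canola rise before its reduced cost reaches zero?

Binding: labor and water. Non-binding: seed budget (6 unused).
Slack constraints have shadow price 0 (complementary slackness).
Dual feasibility on the basic columns requires 4·y_labor + 3·y_water = 42.5, 4·y_labor + 5·y_water = 57.5.
This yields shadow prices y_labor = 5, y_water = 7.5.
canola enters the basis when its profit ≥ yᵀa₃ = 5·1 + 7.5·4 = 35.

35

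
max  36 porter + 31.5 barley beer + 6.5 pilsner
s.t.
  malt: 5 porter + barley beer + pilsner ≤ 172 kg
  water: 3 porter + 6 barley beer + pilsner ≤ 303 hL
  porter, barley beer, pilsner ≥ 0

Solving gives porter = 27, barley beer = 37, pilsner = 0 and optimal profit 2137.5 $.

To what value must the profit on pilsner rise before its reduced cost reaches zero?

9

At the optimum: malt uses 172 of 172 (binding); water uses 303 of 303 (binding).
From A_Bᵀ y = c: 5·y_malt + 3·y_water = 36; 1·y_malt + 6·y_water = 31.5.
This yields shadow prices y_malt = 4.5, y_water = 4.5.
pilsner enters the basis when its profit ≥ yᵀa₃ = 4.5·1 + 4.5·1 = 9.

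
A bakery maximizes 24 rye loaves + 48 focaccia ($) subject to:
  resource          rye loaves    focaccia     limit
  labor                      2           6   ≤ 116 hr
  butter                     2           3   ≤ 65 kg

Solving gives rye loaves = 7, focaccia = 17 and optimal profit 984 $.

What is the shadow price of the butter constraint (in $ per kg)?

8

Both labor and butter are binding at x*.
The binding rows give the dual system: 2·y_labor + 2·y_butter = 24 and 6·y_labor + 3·y_butter = 48.
This yields shadow prices y_labor = 4, y_butter = 8.
Shadow price of butter = 8.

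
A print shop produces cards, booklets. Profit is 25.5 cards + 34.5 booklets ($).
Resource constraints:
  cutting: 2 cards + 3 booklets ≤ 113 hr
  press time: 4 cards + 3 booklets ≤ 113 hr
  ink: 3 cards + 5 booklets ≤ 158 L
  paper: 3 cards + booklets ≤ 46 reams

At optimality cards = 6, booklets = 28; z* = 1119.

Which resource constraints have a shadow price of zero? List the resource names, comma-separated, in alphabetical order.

cutting, press time

cutting: 96/113 (slack 17)
press time: 108/113 (slack 5)
ink: 158/158 (binding)
paper: 46/46 (binding)
By complementary slackness, a constraint with positive slack has shadow price 0 → cutting, press time.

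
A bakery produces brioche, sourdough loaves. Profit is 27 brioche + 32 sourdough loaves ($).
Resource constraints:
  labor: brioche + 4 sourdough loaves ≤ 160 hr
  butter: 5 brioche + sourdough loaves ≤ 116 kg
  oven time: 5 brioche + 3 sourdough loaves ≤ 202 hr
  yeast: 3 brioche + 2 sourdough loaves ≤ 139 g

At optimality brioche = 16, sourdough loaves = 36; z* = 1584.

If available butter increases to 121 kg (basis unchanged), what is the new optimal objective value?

1604

Binding: labor and butter. Non-binding: oven time (14 unused), yeast (19 unused).
Since oven time, yeast are not tight, their duals are 0.
From A_Bᵀ y = c: 1·y_labor + 5·y_butter = 27; 4·y_labor + 1·y_butter = 32.
This yields shadow prices y_labor = 7, y_butter = 4.
Δz = y_butter·Δb = 4 × (5) = 20, so new z* = 1584 + 20 = 1604.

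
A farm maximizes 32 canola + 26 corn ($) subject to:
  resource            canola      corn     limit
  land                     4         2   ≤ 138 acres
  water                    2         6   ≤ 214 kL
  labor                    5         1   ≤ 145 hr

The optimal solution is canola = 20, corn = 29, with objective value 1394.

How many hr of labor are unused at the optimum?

16

labor used = 5·20 + 1·29 = 129; slack = 145 − 129 = 16.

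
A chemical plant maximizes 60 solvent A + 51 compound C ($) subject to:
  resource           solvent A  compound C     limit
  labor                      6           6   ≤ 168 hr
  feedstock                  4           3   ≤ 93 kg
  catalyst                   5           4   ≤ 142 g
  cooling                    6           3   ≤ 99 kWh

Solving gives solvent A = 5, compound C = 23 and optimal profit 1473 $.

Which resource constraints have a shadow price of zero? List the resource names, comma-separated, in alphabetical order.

catalyst, feedstock

labor: 168/168 (binding)
feedstock: 89/93 (slack 4)
catalyst: 117/142 (slack 25)
cooling: 99/99 (binding)
By complementary slackness, a constraint with positive slack has shadow price 0 → catalyst, feedstock.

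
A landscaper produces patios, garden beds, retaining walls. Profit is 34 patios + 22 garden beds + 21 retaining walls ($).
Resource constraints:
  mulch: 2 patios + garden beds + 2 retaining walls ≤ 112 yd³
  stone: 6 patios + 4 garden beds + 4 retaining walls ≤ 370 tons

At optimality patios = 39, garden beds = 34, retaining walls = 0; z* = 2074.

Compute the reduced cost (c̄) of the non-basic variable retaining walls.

-3

Check each constraint at x*: mulch 112/112 (tight); stone 370/370 (tight).
From A_Bᵀ y = c: 2·y_mulch + 6·y_stone = 34; 1·y_mulch + 4·y_stone = 22.
This yields shadow prices y_mulch = 2, y_stone = 5.
Reduced cost of retaining walls: c₃ − yᵀa₃ = 21 − (2·2 + 5·4) = 21 − 24 = -3.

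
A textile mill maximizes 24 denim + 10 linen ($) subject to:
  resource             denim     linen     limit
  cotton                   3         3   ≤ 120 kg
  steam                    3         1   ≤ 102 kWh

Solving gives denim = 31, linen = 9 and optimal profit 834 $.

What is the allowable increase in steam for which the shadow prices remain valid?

18

Binding constraints: cotton, steam. The basis is B = [[3,3],[3,1]] with det -6.
Per unit increase in steam, x* moves by d = (0.5, -0.5).
The basis stays optimal until linen reaches 0; allowable increase = 18 kWh.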